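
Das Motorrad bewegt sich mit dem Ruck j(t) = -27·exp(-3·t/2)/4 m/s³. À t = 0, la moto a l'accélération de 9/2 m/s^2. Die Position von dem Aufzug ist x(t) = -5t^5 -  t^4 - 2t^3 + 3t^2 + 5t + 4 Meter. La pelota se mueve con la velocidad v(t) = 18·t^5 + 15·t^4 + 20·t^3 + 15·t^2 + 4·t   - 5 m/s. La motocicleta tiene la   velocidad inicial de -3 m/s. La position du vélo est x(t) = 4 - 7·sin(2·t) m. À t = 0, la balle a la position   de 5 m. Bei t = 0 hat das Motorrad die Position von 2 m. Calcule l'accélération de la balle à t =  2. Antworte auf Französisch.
En partant de la vitesse v(t) = 18·t^5 + 15·t^4 + 20·t^3 + 15·t^2 + 4·t - 5, nous prenons 1 dérivée. La dérivée de la vitesse donne l'accélération: a(t) = 90·t^4 + 60·t^3 + 60·t^2 + 30·t + 4. De l'équation de l'accélération a(t) = 90·t^4 + 60·t^3 + 60·t^2 + 30·t + 4, nous substituons t = 2 pour obtenir a = 2224.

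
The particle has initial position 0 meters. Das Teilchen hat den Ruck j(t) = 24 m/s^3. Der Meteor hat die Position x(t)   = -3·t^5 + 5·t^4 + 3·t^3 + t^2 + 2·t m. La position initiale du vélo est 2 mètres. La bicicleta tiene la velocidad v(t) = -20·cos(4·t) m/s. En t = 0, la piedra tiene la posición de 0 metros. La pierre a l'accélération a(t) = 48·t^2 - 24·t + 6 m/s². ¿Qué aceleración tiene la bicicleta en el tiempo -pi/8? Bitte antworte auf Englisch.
Starting from velocity v(t) = -20·cos(4·t), we take 1 derivative. Taking d/dt of v(t), we find a(t) = 80·sin(4·t). We have acceleration a(t) = 80·sin(4·t). Substituting t = -pi/8: a(-pi/8) = -80.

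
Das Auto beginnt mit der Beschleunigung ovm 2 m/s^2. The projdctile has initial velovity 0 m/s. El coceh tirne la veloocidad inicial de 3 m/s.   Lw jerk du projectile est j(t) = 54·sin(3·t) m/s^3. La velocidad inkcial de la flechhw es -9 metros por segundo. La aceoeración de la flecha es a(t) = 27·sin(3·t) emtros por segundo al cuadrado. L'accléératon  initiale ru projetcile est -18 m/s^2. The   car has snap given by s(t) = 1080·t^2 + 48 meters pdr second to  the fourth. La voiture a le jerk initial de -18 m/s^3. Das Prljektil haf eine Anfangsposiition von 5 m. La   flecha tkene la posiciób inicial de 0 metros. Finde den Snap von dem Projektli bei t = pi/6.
Um dies zu lösen, müssen wir 1 Ableitung unserer Gleichung für den Ruck j(t) = 54·sin(3·t) nehmen. Mit d/dt von j(t) finden wir s(t) = 162·cos(3·t). Mit s(t) = 162·cos(3·t) und Einsetzen von t = pi/6, finden wir s = 0.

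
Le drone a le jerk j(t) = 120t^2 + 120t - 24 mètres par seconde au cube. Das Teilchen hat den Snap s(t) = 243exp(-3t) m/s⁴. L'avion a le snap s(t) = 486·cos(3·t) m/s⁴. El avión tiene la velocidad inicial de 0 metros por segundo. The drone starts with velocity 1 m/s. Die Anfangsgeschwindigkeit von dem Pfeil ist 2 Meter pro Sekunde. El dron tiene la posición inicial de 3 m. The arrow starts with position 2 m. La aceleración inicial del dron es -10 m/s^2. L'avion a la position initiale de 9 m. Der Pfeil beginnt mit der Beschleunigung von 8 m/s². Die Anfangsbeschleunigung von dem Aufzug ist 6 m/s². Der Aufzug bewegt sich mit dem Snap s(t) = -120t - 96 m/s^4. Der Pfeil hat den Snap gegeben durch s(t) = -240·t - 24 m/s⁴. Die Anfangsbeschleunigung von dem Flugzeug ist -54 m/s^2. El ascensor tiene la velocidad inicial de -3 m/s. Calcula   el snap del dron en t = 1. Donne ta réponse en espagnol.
Debemos derivar nuestra ecuación de la sacudida j(t) = 120·t^2 + 120·t - 24 1 vez. Tomando d/dt de j(t), encontramos s(t) = 240·t + 120. De la ecuación del snap s(t) = 240·t + 120, sustituimos t = 1 para obtener s = 360.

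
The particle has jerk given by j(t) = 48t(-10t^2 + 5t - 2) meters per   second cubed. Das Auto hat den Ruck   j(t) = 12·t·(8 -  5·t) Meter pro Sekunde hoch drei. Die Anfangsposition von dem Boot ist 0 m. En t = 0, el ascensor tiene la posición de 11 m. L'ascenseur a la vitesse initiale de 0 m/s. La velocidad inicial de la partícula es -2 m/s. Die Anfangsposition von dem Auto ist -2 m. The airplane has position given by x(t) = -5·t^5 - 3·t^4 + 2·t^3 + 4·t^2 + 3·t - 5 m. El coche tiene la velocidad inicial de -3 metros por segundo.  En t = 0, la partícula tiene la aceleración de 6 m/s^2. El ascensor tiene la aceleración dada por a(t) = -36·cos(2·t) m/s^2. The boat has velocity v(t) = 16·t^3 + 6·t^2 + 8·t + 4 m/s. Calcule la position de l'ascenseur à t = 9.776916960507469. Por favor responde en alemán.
Um dies zu lösen, müssen wir 2 Stammfunktionen unserer Gleichung für die Beschleunigung a(t) = -36·cos(2·t) finden. Das Integral von der Beschleunigung, mit v(0) = 0, ergibt die Geschwindigkeit: v(t) = -18·sin(2·t). Mit ∫v(t)dt und Anwendung von x(0) = 11, finden wir x(t) = 9·cos(2·t) + 2. Wir haben die Position x(t) = 9·cos(2·t) + 2. Durch Einsetzen von t = 9.776916960507469: x(9.776916960507469) = 8.85871310579798.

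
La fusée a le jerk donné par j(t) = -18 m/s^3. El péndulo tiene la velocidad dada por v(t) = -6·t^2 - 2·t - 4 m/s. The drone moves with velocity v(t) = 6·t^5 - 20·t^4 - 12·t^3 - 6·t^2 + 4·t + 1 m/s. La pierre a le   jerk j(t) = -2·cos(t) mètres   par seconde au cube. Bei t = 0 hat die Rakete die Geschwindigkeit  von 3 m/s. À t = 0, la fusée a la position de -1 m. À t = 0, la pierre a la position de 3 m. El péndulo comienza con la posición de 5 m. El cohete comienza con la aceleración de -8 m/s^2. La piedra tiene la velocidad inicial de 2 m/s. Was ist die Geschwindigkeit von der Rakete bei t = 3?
Um dies zu lösen, müssen wir 2 Stammfunktionen unserer Gleichung für den Ruck j(t) = -18 finden. Das Integral von dem Ruck, mit a(0) = -8, ergibt die Beschleunigung: a(t) = -18·t - 8. Durch Integration von der Beschleunigung und Verwendung der Anfangsbedingung v(0) = 3, erhalten wir v(t) = -9·t^2 - 8·t + 3. Wir haben die Geschwindigkeit v(t) = -9·t^2 - 8·t + 3. Durch Einsetzen von t = 3: v(3) = -102.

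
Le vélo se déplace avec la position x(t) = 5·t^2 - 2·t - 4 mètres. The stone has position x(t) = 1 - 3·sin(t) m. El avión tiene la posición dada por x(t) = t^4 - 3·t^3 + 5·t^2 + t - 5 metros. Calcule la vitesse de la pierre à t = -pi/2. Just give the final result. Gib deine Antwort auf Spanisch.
En t = -pi/2, v = 0.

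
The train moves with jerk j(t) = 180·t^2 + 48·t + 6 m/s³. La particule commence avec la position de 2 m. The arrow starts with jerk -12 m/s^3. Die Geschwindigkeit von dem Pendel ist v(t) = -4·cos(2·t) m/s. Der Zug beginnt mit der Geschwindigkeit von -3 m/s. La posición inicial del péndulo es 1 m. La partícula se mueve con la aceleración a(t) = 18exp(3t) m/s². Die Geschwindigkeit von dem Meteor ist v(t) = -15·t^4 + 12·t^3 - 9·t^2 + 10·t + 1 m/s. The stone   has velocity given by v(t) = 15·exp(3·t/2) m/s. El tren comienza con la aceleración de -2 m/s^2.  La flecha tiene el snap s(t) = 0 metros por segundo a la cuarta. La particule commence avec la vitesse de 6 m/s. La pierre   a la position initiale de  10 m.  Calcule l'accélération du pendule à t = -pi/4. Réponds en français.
Pour résoudre ceci, nous devons prendre 1 dérivée de notre équation de la vitesse v(t) = -4·cos(2·t). En dérivant la vitesse, nous obtenons l'accélération: a(t) = 8·sin(2·t). De l'équation de l'accélération a(t) = 8·sin(2·t), nous substituons t = -pi/4 pour obtenir a = -8.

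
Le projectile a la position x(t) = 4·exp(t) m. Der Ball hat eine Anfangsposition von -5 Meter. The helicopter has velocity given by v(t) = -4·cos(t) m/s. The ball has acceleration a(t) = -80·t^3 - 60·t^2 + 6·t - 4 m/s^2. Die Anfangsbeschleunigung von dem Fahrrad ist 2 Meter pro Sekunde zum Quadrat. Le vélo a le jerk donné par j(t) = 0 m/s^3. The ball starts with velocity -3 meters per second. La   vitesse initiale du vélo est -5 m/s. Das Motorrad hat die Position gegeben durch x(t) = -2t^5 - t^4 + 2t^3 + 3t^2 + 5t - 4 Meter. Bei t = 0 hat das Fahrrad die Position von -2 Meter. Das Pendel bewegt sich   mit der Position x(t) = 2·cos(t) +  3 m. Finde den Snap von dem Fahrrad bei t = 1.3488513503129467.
Um dies zu lösen, müssen wir 1 Ableitung unserer Gleichung für den Ruck j(t) = 0 nehmen. Durch Ableiten von dem Ruck erhalten wir den Snap: s(t) = 0. Aus der Gleichung für den Snap s(t) = 0, setzen wir t = 1.3488513503129467 ein und erhalten s = 0.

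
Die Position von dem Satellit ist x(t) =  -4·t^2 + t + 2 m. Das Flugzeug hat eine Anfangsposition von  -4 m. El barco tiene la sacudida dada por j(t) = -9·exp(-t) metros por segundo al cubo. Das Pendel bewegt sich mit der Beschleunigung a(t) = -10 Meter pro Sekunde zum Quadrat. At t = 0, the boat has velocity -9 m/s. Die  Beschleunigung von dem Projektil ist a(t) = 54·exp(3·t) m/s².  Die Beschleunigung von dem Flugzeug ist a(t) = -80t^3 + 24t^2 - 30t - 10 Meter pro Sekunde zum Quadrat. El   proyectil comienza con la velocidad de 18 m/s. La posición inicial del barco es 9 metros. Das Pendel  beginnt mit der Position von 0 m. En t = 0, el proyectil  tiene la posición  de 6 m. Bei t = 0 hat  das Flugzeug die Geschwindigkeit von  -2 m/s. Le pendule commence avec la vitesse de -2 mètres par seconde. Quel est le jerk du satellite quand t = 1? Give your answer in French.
Nous devons dériver notre équation de la position x(t) = -4·t^2 + t + 2 3 fois. La dérivée de la position donne la vitesse: v(t) = 1 - 8·t. En prenant d/dt de v(t), nous trouvons a(t) = -8. En prenant d/dt de a(t), nous trouvons j(t) = 0. De l'équation du jerk j(t) = 0, nous substituons t = 1 pour obtenir j = 0.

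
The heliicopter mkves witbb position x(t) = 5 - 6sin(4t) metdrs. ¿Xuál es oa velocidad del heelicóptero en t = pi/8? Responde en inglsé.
We must differentiate our position equation x(t) = 5 - 6·sin(4·t) 1 time. Taking d/dt of x(t), we find v(t) = -24·cos(4·t). From the given velocity equation v(t) = -24·cos(4·t), we substitute t = pi/8 to get v = 0.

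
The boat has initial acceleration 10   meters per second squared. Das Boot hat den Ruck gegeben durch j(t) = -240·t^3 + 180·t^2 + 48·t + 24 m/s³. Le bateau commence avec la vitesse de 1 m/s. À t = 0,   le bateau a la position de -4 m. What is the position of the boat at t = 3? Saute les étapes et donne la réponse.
The answer is -415.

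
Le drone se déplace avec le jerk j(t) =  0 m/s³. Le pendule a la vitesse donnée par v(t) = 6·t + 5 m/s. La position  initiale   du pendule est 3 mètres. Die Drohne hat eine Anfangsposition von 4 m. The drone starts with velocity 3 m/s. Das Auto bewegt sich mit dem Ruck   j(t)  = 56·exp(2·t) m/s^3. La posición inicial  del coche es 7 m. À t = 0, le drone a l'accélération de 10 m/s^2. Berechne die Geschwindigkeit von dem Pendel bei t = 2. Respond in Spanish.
De la ecuación de la velocidad v(t) = 6·t + 5, sustituimos t = 2 para obtener v = 17.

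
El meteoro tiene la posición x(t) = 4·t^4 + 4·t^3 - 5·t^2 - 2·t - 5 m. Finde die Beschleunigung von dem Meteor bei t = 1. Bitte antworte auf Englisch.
We must differentiate our position equation x(t) = 4·t^4 + 4·t^3 - 5·t^2 - 2·t - 5 2 times. The derivative of position gives velocity: v(t) = 16·t^3 + 12·t^2 - 10·t - 2. The derivative of velocity gives acceleration: a(t) = 48·t^2 + 24·t - 10. We have acceleration a(t) = 48·t^2 + 24·t - 10. Substituting t = 1: a(1) = 62.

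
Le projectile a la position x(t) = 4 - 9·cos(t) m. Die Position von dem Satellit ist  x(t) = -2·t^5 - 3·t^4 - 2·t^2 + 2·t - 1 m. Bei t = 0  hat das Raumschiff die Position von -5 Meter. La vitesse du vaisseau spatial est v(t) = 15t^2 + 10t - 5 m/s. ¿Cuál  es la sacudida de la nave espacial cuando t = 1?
Partiendo de la velocidad v(t) = 15·t^2 + 10·t - 5, tomamos 2 derivadas. La derivada de la velocidad da la aceleración: a(t) = 30·t + 10. La derivada de la aceleración da la sacudida: j(t) = 30. De la ecuación de la sacudida j(t) = 30, sustituimos t = 1 para obtener j = 30.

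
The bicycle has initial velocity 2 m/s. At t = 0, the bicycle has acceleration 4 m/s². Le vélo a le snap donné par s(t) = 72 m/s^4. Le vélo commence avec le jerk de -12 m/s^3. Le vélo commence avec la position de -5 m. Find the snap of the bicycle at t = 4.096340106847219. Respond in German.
Mit s(t) = 72 und Einsetzen von t = 4.096340106847219, finden wir s = 72.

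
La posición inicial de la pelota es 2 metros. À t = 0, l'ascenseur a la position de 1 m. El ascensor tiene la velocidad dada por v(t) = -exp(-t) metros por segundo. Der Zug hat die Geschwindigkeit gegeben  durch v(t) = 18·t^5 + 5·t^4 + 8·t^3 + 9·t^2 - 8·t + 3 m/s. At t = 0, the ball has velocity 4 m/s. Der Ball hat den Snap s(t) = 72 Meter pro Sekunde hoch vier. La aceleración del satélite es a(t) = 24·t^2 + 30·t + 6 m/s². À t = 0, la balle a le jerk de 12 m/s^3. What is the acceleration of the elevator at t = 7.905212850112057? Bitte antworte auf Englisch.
To solve this, we need to take 1 derivative of our velocity equation v(t) = -exp(-t). Differentiating velocity, we get acceleration: a(t) = exp(-t). From the given acceleration equation a(t) = exp(-t), we substitute t = 7.905212850112057 to get a = 0.000368815938467812.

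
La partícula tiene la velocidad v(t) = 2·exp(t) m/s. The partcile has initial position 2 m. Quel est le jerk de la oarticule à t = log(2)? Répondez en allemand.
Ausgehend von der Geschwindigkeit v(t) = 2·exp(t), nehmen wir 2 Ableitungen. Die Ableitung von der Geschwindigkeit ergibt die Beschleunigung: a(t) = 2·exp(t). Die Ableitung von der Beschleunigung ergibt den Ruck: j(t) = 2·exp(t). Wir haben den Ruck j(t) = 2·exp(t). Durch Einsetzen von t = log(2): j(log(2)) = 4.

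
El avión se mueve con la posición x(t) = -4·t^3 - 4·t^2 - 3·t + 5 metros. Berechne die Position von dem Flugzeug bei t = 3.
Wir haben die Position x(t) = -4·t^3 - 4·t^2 - 3·t + 5. Durch Einsetzen von t = 3: x(3) = -148.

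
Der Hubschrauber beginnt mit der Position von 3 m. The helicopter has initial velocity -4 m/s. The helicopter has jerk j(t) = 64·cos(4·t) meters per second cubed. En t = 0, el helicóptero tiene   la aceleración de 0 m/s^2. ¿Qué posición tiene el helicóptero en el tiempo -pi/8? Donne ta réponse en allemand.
Wir müssen die Stammfunktion unserer Gleichung für den Ruck j(t) = 64·cos(4·t) 3-mal finden. Mit ∫j(t)dt und Anwendung von a(0) = 0, finden wir a(t) = 16·sin(4·t). Durch Integration von der Beschleunigung und Verwendung der Anfangsbedingung v(0) = -4, erhalten wir v(t) = -4·cos(4·t). Die Stammfunktion von der Geschwindigkeit, mit x(0) = 3, ergibt die Position: x(t) = 3 - sin(4·t). Aus der Gleichung für die Position x(t) = 3 - sin(4·t), setzen wir t = -pi/8 ein und erhalten x = 4.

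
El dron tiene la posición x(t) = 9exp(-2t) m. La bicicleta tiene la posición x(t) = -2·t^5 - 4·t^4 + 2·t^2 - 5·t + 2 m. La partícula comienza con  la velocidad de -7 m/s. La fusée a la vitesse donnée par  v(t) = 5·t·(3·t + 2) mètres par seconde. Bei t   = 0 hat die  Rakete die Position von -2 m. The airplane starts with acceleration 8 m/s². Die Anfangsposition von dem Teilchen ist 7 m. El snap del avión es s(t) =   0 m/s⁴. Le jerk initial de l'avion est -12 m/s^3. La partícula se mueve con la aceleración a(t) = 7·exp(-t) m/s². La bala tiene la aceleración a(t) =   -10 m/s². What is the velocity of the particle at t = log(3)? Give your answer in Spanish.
Para resolver esto, necesitamos tomar 1 antiderivada de nuestra ecuación de la aceleración a(t) = 7·exp(-t). La integral de la aceleración, con v(0) = -7, da la velocidad: v(t) = -7·exp(-t). De la ecuación de la velocidad v(t) = -7·exp(-t), sustituimos t = log(3) para obtener v = -7/3.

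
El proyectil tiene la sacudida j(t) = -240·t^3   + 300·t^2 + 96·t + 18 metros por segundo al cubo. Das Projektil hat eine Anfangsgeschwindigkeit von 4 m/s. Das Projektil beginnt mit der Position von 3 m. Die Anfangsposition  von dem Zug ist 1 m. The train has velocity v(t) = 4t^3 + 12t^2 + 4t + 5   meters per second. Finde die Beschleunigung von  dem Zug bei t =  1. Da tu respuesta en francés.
Nous devons dériver notre équation de la vitesse v(t) = 4·t^3 + 12·t^2 + 4·t + 5 1 fois. La dérivée de la vitesse donne l'accélération: a(t) = 12·t^2 + 24·t + 4. Nous avons l'accélération a(t) = 12·t^2 + 24·t + 4. En substituant t = 1: a(1) = 40.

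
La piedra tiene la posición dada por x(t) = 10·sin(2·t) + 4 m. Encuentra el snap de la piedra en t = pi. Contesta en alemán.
Um dies zu lösen, müssen wir 4 Ableitungen unserer Gleichung für die Position x(t) = 10·sin(2·t) + 4 nehmen. Die Ableitung von der Position ergibt die Geschwindigkeit: v(t) = 20·cos(2·t). Mit d/dt von v(t) finden wir a(t) = -40·sin(2·t). Mit d/dt von a(t) finden wir j(t) = -80·cos(2·t). Die Ableitung von dem Ruck ergibt den Snap: s(t) = 160·sin(2·t). Mit s(t) = 160·sin(2·t) und Einsetzen von t = pi, finden wir s = 0.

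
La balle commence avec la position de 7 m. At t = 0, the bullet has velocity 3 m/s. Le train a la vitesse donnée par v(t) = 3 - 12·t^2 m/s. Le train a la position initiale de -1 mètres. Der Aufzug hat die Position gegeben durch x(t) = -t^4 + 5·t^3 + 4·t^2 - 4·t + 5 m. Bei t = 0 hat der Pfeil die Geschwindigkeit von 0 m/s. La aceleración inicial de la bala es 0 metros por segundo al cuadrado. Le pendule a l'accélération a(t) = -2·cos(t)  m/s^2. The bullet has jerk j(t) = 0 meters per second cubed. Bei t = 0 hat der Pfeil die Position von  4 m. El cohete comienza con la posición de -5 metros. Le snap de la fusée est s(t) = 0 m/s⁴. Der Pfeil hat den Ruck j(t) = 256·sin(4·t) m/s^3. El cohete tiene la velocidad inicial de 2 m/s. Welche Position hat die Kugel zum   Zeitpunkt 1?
Wir müssen die Stammfunktion unserer Gleichung für den Ruck j(t) = 0 3-mal finden. Das Integral von dem Ruck ist die Beschleunigung. Mit a(0) = 0 erhalten wir a(t) = 0. Mit ∫a(t)dt und Anwendung von v(0) = 3, finden wir v(t) = 3. Das Integral von der Geschwindigkeit ist die Position. Mit x(0) = 7 erhalten wir x(t) = 3·t + 7. Wir haben die Position x(t) = 3·t + 7. Durch Einsetzen von t = 1: x(1) = 10.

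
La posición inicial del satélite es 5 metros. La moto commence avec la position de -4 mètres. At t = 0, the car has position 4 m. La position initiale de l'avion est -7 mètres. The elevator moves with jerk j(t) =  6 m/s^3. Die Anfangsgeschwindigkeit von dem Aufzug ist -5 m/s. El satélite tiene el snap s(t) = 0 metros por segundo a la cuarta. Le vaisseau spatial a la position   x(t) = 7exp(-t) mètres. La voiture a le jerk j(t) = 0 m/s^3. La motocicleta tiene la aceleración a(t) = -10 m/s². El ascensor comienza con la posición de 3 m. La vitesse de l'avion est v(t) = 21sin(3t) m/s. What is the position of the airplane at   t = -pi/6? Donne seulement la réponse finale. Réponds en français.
La réponse est 0.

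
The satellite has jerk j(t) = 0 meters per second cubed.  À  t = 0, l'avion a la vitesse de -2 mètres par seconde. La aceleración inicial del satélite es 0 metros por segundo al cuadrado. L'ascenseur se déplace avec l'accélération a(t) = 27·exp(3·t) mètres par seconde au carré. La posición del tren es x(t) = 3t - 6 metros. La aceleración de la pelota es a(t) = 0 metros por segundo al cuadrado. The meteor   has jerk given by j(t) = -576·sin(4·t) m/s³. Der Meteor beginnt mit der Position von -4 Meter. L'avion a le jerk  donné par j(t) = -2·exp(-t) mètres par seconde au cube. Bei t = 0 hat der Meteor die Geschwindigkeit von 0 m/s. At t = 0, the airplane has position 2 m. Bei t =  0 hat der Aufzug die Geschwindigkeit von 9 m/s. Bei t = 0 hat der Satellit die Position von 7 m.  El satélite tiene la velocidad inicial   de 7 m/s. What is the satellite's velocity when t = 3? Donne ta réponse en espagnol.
Para resolver esto, necesitamos tomar 2 antiderivadas de nuestra ecuación de la sacudida j(t) = 0. Tomando ∫j(t)dt y aplicando a(0) = 0, encontramos a(t) = 0. Tomando ∫a(t)dt y aplicando v(0) = 7, encontramos v(t) = 7. De la ecuación de la velocidad v(t) = 7, sustituimos t = 3 para obtener v = 7.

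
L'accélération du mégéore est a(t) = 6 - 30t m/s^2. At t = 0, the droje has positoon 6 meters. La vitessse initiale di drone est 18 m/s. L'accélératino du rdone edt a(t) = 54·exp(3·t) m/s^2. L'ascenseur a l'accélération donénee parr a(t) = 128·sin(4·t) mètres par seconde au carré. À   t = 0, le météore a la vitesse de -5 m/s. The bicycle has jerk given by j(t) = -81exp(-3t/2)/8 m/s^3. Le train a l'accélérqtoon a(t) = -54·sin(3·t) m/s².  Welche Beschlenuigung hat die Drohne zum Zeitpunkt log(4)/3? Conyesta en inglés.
From the given acceleration equation a(t) = 54·exp(3·t), we substitute t = log(4)/3 to get a = 216.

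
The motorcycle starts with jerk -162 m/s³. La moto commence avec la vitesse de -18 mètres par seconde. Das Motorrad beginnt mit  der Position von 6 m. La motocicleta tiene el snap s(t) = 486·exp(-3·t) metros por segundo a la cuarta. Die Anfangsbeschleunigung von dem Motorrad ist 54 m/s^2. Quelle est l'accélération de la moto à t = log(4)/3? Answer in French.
Nous devons trouver l'intégrale de notre équation du snap s(t) = 486·exp(-3·t) 2 fois. En prenant ∫s(t)dt et en appliquant j(0) = -162, nous trouvons j(t) = -162·exp(-3·t). L'intégrale du jerk, avec a(0) = 54, donne l'accélération: a(t) = 54·exp(-3·t). De l'équation de l'accélération a(t) = 54·exp(-3·t), nous substituons t = log(4)/3 pour obtenir a = 27/2.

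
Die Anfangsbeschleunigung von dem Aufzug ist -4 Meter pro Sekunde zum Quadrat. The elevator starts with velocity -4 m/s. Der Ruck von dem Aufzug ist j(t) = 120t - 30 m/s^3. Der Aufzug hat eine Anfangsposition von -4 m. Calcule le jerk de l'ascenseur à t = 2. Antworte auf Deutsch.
Aus der Gleichung für den Ruck j(t) = 120·t - 30, setzen wir t = 2 ein und erhalten j = 210.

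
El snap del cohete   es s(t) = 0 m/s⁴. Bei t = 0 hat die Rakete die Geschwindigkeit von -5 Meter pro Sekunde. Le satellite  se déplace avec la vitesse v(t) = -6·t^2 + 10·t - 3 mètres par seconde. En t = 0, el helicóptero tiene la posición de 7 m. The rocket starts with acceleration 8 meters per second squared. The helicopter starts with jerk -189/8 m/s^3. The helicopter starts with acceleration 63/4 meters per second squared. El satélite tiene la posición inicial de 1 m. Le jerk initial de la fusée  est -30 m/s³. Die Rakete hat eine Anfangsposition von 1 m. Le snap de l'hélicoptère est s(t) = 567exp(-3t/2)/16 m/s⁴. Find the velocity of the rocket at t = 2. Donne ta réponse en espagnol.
Para resolver esto, necesitamos tomar 3 antiderivadas de nuestra ecuación del snap s(t) = 0. La integral del snap, con j(0) = -30, da la sacudida: j(t) = -30. La integral de la sacudida es la aceleración. Usando a(0) = 8, obtenemos a(t) = 8 - 30·t. Integrando la aceleración y usando la condición inicial v(0) = -5, obtenemos v(t) = -15·t^2 + 8·t - 5. Usando v(t) = -15·t^2 + 8·t - 5 y sustituyendo t = 2, encontramos v = -49.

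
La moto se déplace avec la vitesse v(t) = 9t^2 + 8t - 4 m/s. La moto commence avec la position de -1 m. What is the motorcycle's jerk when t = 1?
Starting from velocity v(t) = 9·t^2 + 8·t - 4, we take 2 derivatives. Taking d/dt of v(t), we find a(t) = 18·t + 8. The derivative of acceleration gives jerk: j(t) = 18. From the given jerk equation j(t) = 18, we substitute t = 1 to get j = 18.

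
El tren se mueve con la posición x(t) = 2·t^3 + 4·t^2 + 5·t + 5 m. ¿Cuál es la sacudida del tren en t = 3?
Partiendo de la posición x(t) = 2·t^3 + 4·t^2 + 5·t + 5, tomamos 3 derivadas. La derivada de la posición da la velocidad: v(t) = 6·t^2 + 8·t + 5. Tomando d/dt de v(t), encontramos a(t) = 12·t + 8. Derivando la aceleración, obtenemos la sacudida: j(t) = 12. Tenemos la sacudida j(t) = 12. Sustituyendo t = 3: j(3) = 12.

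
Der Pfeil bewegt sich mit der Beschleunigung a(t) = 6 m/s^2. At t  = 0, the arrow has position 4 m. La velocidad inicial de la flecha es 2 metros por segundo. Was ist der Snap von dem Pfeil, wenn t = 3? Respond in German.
Ausgehend von der Beschleunigung a(t) = 6, nehmen wir 2 Ableitungen. Mit d/dt von a(t) finden wir j(t) = 0. Durch Ableiten von dem Ruck erhalten wir den Snap: s(t) = 0. Mit s(t) = 0 und Einsetzen von t = 3, finden wir s = 0.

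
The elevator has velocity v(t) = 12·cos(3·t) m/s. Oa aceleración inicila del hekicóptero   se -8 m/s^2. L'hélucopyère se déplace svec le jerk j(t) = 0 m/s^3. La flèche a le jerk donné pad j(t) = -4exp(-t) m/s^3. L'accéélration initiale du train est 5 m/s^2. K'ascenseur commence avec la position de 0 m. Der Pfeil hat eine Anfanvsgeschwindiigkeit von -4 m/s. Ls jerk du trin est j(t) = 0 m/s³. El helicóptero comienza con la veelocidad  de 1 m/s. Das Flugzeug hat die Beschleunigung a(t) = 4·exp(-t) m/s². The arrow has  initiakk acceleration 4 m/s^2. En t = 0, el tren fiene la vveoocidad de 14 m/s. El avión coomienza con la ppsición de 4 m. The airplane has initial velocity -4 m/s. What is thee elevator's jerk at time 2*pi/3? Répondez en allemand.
Um dies zu lösen, müssen wir 2 Ableitungen unserer Gleichung für die Geschwindigkeit v(t) = 12·cos(3·t) nehmen. Die Ableitung von der Geschwindigkeit ergibt die Beschleunigung: a(t) = -36·sin(3·t). Die Ableitung von der Beschleunigung ergibt den Ruck: j(t) = -108·cos(3·t). Aus der Gleichung für den Ruck j(t) = -108·cos(3·t), setzen wir t = 2*pi/3 ein und erhalten j = -108.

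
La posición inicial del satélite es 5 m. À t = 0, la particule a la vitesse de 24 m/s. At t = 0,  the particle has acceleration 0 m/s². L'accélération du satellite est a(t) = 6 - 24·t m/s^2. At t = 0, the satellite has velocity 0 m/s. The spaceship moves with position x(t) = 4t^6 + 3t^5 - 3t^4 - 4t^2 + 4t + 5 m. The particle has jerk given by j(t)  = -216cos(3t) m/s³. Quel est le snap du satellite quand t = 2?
Pour résoudre ceci, nous devons prendre 2 dérivées de notre équation de l'accélération a(t) = 6 - 24·t. La dérivée de l'accélération donne le jerk: j(t) = -24. La dérivée du jerk donne le snap: s(t) = 0. En utilisant s(t) = 0 et en substituant t = 2, nous trouvons s = 0.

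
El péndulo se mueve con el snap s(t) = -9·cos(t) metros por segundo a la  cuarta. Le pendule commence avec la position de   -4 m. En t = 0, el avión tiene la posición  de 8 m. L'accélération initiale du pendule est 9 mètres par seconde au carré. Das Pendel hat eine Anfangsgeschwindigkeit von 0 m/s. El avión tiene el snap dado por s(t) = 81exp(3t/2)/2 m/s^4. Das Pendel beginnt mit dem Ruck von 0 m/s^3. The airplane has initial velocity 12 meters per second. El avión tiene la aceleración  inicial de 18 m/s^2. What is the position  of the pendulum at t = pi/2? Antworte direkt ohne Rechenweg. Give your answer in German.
Bei t = pi/2, x = 5.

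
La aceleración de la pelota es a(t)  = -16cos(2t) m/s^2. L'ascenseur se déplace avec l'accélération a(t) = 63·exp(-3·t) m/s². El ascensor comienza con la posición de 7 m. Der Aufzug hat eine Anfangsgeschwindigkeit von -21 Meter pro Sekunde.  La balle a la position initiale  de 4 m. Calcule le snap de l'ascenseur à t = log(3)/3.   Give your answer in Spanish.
Para resolver esto, necesitamos tomar 2 derivadas de nuestra ecuación de la aceleración a(t) = 63·exp(-3·t). Tomando d/dt de a(t), encontramos j(t) = -189·exp(-3·t). Tomando d/dt de j(t), encontramos s(t) = 567·exp(-3·t). Tenemos el snap s(t) = 567·exp(-3·t). Sustituyendo t = log(3)/3: s(log(3)/3) = 189.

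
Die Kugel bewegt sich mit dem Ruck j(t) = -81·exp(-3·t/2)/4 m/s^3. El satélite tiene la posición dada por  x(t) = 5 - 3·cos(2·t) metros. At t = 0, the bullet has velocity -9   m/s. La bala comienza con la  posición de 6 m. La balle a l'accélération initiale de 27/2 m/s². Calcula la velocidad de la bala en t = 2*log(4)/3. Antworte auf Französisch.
Nous devons intégrer notre équation du jerk j(t) = -81·exp(-3·t/2)/4 2 fois. La primitive du jerk est l'accélération. En utilisant a(0) = 27/2, nous obtenons a(t) = 27·exp(-3·t/2)/2. L'intégrale de l'accélération, avec v(0) = -9, donne la vitesse: v(t) = -9·exp(-3·t/2). Nous avons la vitesse v(t) = -9·exp(-3·t/2). En substituant t = 2*log(4)/3: v(2*log(4)/3) = -9/4.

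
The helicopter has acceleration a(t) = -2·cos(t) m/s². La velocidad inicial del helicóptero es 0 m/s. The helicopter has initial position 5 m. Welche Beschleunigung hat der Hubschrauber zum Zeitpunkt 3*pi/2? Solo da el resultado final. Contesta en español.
La respuesta es 0.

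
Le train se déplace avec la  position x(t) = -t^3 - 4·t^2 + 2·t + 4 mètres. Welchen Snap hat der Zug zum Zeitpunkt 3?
Wir müssen unsere Gleichung für die Position x(t) = -t^3 - 4·t^2 + 2·t + 4 4-mal ableiten. Mit d/dt von x(t) finden wir v(t) = -3·t^2 - 8·t + 2. Mit d/dt von v(t) finden wir a(t) = -6·t - 8. Durch Ableiten von der Beschleunigung erhalten wir den Ruck: j(t) = -6. Die Ableitung von dem Ruck ergibt den Snap: s(t) = 0. Mit s(t) = 0 und Einsetzen von t = 3, finden wir s = 0.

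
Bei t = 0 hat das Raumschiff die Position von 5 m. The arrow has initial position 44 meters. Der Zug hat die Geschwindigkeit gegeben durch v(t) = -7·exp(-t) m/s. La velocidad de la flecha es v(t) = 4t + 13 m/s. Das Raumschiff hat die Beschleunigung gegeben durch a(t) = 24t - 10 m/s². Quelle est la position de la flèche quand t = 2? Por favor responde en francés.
Nous devons intégrer notre équation de la vitesse v(t) = 4·t + 13 1 fois. En prenant ∫v(t)dt et en appliquant x(0) = 44, nous trouvons x(t) = 2·t^2 + 13·t + 44. Nous avons la position x(t) = 2·t^2 + 13·t + 44. En substituant t = 2: x(2) = 78.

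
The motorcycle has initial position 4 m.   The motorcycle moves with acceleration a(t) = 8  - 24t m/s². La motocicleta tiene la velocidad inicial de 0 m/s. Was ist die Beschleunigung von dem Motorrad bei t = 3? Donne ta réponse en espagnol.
Usando a(t) = 8 - 24·t y sustituyendo t = 3, encontramos a = -64.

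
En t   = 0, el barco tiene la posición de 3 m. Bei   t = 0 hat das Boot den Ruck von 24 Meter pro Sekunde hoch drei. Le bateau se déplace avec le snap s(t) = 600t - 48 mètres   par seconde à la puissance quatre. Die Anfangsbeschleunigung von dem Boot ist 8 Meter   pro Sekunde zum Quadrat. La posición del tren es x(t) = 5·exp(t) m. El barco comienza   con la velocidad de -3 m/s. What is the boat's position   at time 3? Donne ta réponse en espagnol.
Partiendo del snap s(t) = 600·t - 48, tomamos 4 integrales. Integrando el snap y usando la condición inicial j(0) = 24, obtenemos j(t) = 300·t^2 - 48·t + 24. La integral de la sacudida es la aceleración. Usando a(0) = 8, obtenemos a(t) = 100·t^3 - 24·t^2 + 24·t + 8. Integrando la aceleración y usando la condición inicial v(0) = -3, obtenemos v(t) = 25·t^4 - 8·t^3 + 12·t^2 + 8·t - 3. Tomando ∫v(t)dt y aplicando x(0) = 3, encontramos x(t) = 5·t^5 - 2·t^4 + 4·t^3 + 4·t^2 - 3·t + 3. Usando x(t) = 5·t^5 - 2·t^4 + 4·t^3 + 4·t^2 - 3·t + 3 y sustituyendo t = 3, encontramos x = 1191.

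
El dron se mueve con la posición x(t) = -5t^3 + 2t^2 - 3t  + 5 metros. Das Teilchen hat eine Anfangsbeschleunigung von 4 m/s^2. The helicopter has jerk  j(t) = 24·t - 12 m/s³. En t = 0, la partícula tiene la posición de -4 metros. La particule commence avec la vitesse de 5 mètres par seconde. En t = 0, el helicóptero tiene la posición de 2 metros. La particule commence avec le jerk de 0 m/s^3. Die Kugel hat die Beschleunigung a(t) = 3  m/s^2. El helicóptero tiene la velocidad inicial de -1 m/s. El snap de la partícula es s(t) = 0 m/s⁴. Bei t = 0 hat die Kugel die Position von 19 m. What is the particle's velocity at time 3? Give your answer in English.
To find the answer, we compute 3 integrals of s(t) = 0. Integrating snap and using the initial condition j(0) = 0, we get j(t) = 0. The integral of jerk, with a(0) = 4, gives acceleration: a(t) = 4. Taking ∫a(t)dt and applying v(0) = 5, we find v(t) = 4·t + 5. Using v(t) = 4·t + 5 and substituting t = 3, we find v = 17.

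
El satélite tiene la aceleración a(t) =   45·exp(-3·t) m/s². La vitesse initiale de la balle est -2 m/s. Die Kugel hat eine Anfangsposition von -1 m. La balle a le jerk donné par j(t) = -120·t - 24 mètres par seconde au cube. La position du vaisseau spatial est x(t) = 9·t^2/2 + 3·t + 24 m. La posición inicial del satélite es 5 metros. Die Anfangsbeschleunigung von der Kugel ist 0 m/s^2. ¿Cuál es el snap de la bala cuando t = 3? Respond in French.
Pour résoudre ceci, nous devons prendre 1 dérivée de notre équation du jerk j(t) = -120·t - 24. La dérivée du jerk donne le snap: s(t) = -120. De l'équation du snap s(t) = -120, nous substituons t = 3 pour obtenir s = -120.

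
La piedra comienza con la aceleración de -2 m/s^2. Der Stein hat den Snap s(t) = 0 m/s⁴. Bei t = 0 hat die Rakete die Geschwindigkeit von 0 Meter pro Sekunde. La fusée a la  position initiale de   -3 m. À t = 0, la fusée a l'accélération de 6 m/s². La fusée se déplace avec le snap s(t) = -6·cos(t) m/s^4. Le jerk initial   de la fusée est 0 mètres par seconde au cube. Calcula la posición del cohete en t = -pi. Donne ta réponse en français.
Pour résoudre ceci, nous devons prendre 4 primitives de notre équation du snap s(t) = -6·cos(t). En prenant ∫s(t)dt et en appliquant j(0) = 0, nous trouvons j(t) = -6·sin(t). L'intégrale du jerk, avec a(0) = 6, donne l'accélération: a(t) = 6·cos(t). En intégrant l'accélération et en utilisant la condition initiale v(0) = 0, nous obtenons v(t) = 6·sin(t). En prenant ∫v(t)dt et en appliquant x(0) = -3, nous trouvons x(t) = 3 - 6·cos(t). De l'équation de la position x(t) = 3 - 6·cos(t), nous substituons t = -pi pour obtenir x = 9.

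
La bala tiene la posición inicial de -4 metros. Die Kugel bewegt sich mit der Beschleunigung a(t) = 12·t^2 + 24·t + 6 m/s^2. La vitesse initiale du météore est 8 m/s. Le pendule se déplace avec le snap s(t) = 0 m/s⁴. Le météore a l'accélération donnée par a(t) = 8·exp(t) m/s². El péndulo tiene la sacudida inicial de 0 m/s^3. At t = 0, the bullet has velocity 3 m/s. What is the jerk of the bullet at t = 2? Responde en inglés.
We must differentiate our acceleration equation a(t) = 12·t^2 + 24·t + 6 1 time. Taking d/dt of a(t), we find j(t) = 24·t + 24. We have jerk j(t) = 24·t + 24. Substituting t = 2: j(2) = 72.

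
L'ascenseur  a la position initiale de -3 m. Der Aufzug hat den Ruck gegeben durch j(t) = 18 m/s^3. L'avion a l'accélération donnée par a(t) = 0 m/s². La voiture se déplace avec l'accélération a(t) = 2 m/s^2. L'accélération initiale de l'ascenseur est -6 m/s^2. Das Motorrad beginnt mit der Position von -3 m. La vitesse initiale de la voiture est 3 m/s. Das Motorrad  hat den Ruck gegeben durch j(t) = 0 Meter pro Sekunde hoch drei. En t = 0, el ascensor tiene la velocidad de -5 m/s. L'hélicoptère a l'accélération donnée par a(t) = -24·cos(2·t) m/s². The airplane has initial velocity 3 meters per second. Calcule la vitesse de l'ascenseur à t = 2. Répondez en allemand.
Wir müssen unsere Gleichung für den Ruck j(t) = 18 2-mal integrieren. Das Integral von dem Ruck ist die Beschleunigung. Mit a(0) = -6 erhalten wir a(t) = 18·t - 6. Das Integral von der Beschleunigung ist die Geschwindigkeit. Mit v(0) = -5 erhalten wir v(t) = 9·t^2 - 6·t - 5. Aus der Gleichung für die Geschwindigkeit v(t) = 9·t^2 - 6·t - 5, setzen wir t = 2 ein und erhalten v = 19.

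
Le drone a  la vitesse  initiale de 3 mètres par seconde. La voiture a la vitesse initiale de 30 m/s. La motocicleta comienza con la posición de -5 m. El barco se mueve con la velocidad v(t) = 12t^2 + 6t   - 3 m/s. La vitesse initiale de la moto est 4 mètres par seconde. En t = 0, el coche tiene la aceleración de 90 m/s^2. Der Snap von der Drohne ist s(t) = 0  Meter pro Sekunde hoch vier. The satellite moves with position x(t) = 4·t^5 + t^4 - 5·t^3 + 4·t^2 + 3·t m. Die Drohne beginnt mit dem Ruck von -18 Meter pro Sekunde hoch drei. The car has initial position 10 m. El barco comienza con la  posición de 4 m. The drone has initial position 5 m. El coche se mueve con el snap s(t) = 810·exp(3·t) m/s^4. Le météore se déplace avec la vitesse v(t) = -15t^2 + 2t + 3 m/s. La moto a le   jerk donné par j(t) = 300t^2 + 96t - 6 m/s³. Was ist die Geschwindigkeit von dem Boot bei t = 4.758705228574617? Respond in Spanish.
De la ecuación de la velocidad v(t) = 12·t^2 + 6·t - 3, sustituimos t = 4.758705228574617 para obtener v = 297.295536801008.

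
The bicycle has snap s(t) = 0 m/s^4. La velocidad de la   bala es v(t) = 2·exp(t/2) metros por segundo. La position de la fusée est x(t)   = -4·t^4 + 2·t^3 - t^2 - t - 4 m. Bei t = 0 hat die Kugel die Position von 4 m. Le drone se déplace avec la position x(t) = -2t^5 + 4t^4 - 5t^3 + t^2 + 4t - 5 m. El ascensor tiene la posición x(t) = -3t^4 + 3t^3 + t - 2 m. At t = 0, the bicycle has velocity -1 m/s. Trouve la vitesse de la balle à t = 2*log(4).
En utilisant v(t) = 2·exp(t/2) et en substituant t = 2*log(4), nous trouvons v = 8.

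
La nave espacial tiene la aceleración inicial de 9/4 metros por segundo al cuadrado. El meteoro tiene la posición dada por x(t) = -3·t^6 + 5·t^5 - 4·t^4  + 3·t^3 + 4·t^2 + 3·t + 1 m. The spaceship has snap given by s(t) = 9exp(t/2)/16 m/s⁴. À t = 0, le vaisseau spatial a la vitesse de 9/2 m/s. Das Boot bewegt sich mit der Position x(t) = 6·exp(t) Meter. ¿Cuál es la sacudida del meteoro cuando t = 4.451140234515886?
Partiendo de la posición x(t) = -3·t^6 + 5·t^5 - 4·t^4 + 3·t^3 + 4·t^2 + 3·t + 1, tomamos 3 derivadas. Derivando la posición, obtenemos la velocidad: v(t) = -18·t^5 + 25·t^4 - 16·t^3 + 9·t^2 + 8·t + 3. Derivando la velocidad, obtenemos la aceleración: a(t) = -90·t^4 + 100·t^3 - 48·t^2 + 18·t + 8. Derivando la aceleración, obtenemos la sacudida: j(t) = -360·t^3 + 300·t^2 - 96·t + 18. De la ecuación de la sacudida j(t) = -360·t^3 + 300·t^2 - 96·t + 18, sustituimos t = 4.451140234515886 para obtener j = -26213.5117488179.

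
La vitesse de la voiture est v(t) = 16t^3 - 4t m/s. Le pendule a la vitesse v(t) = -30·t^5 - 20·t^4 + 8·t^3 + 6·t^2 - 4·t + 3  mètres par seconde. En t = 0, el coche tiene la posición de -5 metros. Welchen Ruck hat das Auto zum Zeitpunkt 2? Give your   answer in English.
To solve this, we need to take 2 derivatives of our velocity equation v(t) = 16·t^3 - 4·t. Differentiating velocity, we get acceleration: a(t) = 48·t^2 - 4. Differentiating acceleration, we get jerk: j(t) = 96·t. From the given jerk equation j(t) = 96·t, we substitute t = 2 to get j = 192.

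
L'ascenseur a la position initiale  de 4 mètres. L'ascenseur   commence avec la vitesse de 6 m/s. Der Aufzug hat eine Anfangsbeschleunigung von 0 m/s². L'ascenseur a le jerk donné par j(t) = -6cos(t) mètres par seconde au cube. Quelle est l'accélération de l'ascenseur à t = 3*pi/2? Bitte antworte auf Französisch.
Pour résoudre ceci, nous devons prendre 1 primitive de notre équation du jerk j(t) = -6·cos(t). En intégrant le jerk et en utilisant la condition initiale a(0) = 0, nous obtenons a(t) = -6·sin(t). Nous avons l'accélération a(t) = -6·sin(t). En substituant t = 3*pi/2: a(3*pi/2) = 6.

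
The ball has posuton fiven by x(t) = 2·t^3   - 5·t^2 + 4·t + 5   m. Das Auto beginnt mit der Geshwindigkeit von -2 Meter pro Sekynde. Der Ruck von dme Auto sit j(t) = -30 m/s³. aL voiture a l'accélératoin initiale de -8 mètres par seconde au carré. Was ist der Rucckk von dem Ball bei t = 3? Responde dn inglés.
We must differentiate our position equation x(t) = 2·t^3 - 5·t^2 + 4·t + 5 3 times. Differentiating position, we get velocity: v(t) = 6·t^2 - 10·t + 4. Taking d/dt of v(t), we find a(t) = 12·t - 10. Differentiating acceleration, we get jerk: j(t) = 12. We have jerk j(t) = 12. Substituting t = 3: j(3) = 12.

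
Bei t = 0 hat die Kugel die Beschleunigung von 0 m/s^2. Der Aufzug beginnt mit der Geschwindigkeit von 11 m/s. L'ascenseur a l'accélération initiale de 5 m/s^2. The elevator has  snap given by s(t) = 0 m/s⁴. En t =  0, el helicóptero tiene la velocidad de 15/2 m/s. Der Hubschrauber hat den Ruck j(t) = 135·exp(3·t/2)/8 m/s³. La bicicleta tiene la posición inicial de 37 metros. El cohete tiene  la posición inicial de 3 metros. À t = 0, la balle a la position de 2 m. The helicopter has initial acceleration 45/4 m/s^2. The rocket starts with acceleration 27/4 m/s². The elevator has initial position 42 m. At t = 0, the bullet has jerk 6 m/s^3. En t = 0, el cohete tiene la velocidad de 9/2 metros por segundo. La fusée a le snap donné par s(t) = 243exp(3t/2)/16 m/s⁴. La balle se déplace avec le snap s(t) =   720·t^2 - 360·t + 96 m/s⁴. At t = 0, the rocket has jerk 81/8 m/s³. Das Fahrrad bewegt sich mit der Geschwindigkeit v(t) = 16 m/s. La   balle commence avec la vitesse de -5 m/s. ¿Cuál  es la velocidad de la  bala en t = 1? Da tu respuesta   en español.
Necesitamos integrar nuestra ecuación del snap s(t) = 720·t^2 - 360·t + 96 3 veces. La antiderivada del snap, con j(0) = 6, da la sacudida: j(t) = 240·t^3 - 180·t^2 + 96·t + 6. La integral de la sacudida es la aceleración. Usando a(0) = 0, obtenemos a(t) = 6·t·(10·t^3 - 10·t^2 + 8·t + 1). Integrando la aceleración y usando la condición inicial v(0) = -5, obtenemos v(t) = 12·t^5 - 15·t^4 + 16·t^3 + 3·t^2 - 5. Usando v(t) = 12·t^5 - 15·t^4 + 16·t^3 + 3·t^2 - 5 y sustituyendo t = 1, encontramos v = 11.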